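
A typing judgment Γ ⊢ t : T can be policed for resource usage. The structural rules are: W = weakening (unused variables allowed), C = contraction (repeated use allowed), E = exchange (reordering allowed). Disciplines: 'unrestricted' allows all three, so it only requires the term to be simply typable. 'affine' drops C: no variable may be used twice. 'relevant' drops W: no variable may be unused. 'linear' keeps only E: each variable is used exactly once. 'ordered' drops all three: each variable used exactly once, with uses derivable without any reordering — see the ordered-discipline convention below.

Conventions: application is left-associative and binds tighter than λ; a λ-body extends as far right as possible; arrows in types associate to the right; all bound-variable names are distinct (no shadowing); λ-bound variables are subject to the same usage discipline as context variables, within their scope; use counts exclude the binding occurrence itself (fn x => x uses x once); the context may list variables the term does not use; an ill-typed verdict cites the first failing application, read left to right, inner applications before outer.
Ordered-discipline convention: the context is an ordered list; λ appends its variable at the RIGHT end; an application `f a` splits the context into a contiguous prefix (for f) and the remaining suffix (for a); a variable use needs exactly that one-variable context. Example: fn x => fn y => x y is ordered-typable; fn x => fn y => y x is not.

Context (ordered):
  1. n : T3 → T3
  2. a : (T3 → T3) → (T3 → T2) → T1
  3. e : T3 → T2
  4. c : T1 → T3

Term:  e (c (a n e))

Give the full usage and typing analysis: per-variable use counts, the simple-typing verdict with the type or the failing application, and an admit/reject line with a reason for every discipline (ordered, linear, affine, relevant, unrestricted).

usage: n=1, a=1, e=2, c=1
use order (left to right): e, c, a, n, e
typing: well-typed at T2
ordered: ✗ — e ×2 used more than once (contraction)
linear: ✗ — e ×2 used more than once (contraction)
affine: ✗ — e ×2 used more than once (contraction)
relevant: ✓ — every one of n, a, e, c appears
unrestricted: ✓ — well-typed at T2; no restrictions here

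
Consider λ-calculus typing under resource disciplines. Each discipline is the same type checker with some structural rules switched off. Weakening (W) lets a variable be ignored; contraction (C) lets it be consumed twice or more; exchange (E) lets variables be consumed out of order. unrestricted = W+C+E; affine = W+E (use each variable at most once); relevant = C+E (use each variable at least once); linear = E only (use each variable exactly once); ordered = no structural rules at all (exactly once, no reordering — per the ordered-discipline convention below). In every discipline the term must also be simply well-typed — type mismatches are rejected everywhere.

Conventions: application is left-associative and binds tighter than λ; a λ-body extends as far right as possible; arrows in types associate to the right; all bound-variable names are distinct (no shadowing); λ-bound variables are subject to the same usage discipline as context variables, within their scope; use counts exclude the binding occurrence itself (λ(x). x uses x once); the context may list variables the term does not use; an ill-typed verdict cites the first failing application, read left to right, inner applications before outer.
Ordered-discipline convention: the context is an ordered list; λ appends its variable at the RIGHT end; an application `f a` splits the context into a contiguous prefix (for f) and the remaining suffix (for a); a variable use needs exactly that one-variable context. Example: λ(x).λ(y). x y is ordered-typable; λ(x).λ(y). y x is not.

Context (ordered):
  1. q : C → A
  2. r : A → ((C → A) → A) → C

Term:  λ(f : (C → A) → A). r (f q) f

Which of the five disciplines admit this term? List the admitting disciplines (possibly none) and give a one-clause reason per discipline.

admitted by: relevant, unrestricted
usage: q=1, r=1, f (bound)=2
uses in reading order: r, f, q, f
typing: well-typed — term : ((C → A) → A) → C
ordered: ✗, needs contraction — f ×2
linear: ✗, needs contraction — f ×2
affine: ✗, needs contraction — f ×2
relevant: ✓, q, r, f: all used, weakening unneeded
unrestricted: ✓, type-checks (((C → A) → A) → C) and nothing is barred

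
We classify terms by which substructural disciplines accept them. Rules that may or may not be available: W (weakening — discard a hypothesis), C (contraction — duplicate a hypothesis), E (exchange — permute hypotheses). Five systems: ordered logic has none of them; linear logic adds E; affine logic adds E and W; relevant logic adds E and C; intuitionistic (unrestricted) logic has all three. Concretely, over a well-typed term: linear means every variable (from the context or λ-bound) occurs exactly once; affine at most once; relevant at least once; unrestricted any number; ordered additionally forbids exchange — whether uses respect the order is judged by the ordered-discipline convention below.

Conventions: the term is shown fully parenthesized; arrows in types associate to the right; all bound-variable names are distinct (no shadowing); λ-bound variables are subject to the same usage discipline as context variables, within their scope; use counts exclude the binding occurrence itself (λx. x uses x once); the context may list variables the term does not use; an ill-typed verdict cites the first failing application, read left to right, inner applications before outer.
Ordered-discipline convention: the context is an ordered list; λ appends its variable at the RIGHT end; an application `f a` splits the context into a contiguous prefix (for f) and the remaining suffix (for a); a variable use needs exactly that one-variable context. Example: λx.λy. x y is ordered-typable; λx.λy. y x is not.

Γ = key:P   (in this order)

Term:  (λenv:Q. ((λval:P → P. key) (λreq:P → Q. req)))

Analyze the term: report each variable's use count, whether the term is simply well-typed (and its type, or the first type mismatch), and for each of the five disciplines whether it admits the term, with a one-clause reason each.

use counts: key: 1×; env (bound): 0×; val (bound): 0×; req (bound): 1×
order of uses: key, req
typing: ill-typed: an application expects P → P but receives (P → Q) → P → Q
ordered: ✗, fails simple typing
linear: ✗, a type mismatch blocks all five
affine: ✗, the type mismatch rejects it
relevant: ✗, not simply typable
unrestricted: ✗, fails simple typing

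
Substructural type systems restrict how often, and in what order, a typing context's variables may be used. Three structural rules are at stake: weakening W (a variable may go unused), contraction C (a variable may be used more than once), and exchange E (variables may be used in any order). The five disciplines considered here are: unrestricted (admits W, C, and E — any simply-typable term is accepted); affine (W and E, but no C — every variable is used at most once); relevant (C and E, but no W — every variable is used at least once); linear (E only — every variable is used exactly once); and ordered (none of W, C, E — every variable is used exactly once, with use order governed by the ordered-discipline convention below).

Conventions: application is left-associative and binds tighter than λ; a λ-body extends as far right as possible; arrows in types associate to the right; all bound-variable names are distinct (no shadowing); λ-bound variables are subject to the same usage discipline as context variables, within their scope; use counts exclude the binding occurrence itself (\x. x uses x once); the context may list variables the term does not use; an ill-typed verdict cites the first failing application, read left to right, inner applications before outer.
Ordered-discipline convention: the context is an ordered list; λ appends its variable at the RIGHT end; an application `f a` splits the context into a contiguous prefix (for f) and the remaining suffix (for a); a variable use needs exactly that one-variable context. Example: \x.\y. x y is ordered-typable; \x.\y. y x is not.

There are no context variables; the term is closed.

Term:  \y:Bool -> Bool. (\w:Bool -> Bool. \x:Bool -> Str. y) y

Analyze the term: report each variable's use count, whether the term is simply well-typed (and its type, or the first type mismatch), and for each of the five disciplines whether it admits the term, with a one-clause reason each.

usage: y (bound): 2, w (bound): 0, x (bound): 0
use order (left to right): y, y
typing: the term checks, with type (Bool -> Bool) -> (Bool -> Str) -> Bool -> Bool
ordered: ✗, needs contraction — y ×2; needs weakening: w, x unused
linear: ✗, needs contraction — y ×2; needs weakening: w, x unused
affine: ✗, needs contraction — y ×2
relevant: ✗, needs weakening: w, x unused
unrestricted: ✓, simply typable at (Bool -> Bool) -> (Bool -> Str) -> Bool -> Bool; W, C, E all held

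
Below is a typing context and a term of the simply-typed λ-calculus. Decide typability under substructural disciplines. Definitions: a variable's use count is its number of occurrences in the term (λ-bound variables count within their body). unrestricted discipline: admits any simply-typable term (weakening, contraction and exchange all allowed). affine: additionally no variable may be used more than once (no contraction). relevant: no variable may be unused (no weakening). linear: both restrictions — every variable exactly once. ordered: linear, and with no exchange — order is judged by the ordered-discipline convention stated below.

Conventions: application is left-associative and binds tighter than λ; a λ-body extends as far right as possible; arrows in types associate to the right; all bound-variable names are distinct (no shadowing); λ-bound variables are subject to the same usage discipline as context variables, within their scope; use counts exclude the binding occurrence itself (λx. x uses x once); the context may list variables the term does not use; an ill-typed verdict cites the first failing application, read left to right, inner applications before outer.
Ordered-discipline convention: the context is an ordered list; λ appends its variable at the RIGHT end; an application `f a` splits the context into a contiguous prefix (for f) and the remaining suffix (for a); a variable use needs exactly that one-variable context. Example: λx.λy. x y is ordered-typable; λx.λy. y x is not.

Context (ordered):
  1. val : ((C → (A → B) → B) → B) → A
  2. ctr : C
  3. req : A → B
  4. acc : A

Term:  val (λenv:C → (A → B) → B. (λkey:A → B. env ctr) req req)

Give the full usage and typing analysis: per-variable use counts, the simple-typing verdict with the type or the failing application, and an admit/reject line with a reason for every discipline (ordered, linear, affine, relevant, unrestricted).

counts: val ×1, ctr ×1, req ×2, acc ×0, env (bound) ×1, key (bound) ×0
left-to-right use order: val, env, ctr, req, req
typing: well-typed — term : A
ordered ✗ (repeated use of req ×2; unused: acc, key — weakening required)
linear ✗ (repeated use of req ×2; unused: acc, key — weakening required)
affine ✗ (repeated use of req ×2)
relevant ✗ (unused: acc, key — weakening required)
unrestricted ✓ (simply typable at A; W, C, E all held)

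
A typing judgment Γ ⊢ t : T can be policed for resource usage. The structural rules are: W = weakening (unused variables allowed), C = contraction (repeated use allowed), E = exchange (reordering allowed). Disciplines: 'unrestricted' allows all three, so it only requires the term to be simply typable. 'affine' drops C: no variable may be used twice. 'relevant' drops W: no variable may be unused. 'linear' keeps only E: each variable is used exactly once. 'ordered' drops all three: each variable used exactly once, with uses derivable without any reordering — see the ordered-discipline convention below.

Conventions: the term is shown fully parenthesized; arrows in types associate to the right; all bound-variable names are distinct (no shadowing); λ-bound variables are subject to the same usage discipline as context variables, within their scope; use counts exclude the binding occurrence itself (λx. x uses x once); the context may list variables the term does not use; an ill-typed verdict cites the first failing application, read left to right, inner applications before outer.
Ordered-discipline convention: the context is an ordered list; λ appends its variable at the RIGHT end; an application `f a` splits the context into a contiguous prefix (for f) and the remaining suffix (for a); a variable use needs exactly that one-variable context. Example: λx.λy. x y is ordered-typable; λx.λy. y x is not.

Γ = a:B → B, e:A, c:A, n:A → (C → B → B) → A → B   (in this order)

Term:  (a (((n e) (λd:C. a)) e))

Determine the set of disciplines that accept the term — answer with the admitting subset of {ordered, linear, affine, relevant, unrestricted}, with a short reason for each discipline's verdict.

admitting disciplines: unrestricted
use counts: a: 2×, e: 2×, c: 0×, n: 1×, d [bound]: 0×
use order (left to right): a, n, e, a, e
typing: ✓ — B
ordered: ✗ — needs contraction — a ×2, e ×2; c, d never used (weakening)
linear: ✗ — needs contraction — a ×2, e ×2; c, d never used (weakening)
affine: ✗ — needs contraction — a ×2, e ×2
relevant: ✗ — c, d never used (weakening)
unrestricted: ✓ — typability at B is all that's needed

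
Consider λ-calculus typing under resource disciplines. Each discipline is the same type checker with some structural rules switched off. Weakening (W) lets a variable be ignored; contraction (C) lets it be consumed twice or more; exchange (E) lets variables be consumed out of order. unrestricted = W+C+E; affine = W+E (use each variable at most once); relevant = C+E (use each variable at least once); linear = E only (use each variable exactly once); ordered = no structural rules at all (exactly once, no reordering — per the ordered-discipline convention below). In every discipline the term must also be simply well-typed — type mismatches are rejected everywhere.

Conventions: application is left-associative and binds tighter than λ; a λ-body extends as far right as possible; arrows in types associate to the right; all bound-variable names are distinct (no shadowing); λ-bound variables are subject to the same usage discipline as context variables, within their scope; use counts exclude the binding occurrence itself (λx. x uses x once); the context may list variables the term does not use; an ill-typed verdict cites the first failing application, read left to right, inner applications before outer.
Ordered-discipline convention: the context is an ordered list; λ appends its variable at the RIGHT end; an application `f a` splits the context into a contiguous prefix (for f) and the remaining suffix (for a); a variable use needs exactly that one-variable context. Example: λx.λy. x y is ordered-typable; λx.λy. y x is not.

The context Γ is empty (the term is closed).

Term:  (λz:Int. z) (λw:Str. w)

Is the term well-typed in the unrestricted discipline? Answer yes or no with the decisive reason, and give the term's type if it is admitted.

no — the type mismatch rejects it
counts: z [bound] ×1; w [bound] ×1
use order (left to right): z, w
typing: ill-typed: a function awaiting Int gets Str -> Str
per-discipline verdicts: ordered ✗ | linear ✗ | affine ✗ | relevant ✗ | unrestricted ✗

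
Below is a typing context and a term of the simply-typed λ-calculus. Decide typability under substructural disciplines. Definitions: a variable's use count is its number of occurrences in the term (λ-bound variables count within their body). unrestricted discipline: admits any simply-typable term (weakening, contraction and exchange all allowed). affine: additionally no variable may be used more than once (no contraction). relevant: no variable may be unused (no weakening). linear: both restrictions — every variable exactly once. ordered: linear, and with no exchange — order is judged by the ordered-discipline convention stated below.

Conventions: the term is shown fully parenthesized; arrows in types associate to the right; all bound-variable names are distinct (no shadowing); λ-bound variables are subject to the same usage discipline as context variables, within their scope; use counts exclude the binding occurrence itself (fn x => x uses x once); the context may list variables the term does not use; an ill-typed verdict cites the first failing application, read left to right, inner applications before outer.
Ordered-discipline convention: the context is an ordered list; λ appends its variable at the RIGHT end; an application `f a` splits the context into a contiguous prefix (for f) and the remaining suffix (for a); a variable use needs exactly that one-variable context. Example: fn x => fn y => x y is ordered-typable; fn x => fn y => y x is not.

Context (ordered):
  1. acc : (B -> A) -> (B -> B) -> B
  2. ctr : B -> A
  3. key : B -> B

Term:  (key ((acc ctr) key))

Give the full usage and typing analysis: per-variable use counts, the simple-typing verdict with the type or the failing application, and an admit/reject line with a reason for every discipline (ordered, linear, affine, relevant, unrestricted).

variable uses: acc: 1×, ctr: 1×, key: 2×
uses in reading order: key, acc, ctr, key
typing: ✓ — B
ordered: ✗ — key ×2 used more than once (contraction)
linear: ✗ — key ×2 used more than once (contraction)
affine: ✗ — key ×2 used more than once (contraction)
relevant: ✓ — none of acc, ctr, key goes unused
unrestricted: ✓ — type-checks (B) and nothing is barred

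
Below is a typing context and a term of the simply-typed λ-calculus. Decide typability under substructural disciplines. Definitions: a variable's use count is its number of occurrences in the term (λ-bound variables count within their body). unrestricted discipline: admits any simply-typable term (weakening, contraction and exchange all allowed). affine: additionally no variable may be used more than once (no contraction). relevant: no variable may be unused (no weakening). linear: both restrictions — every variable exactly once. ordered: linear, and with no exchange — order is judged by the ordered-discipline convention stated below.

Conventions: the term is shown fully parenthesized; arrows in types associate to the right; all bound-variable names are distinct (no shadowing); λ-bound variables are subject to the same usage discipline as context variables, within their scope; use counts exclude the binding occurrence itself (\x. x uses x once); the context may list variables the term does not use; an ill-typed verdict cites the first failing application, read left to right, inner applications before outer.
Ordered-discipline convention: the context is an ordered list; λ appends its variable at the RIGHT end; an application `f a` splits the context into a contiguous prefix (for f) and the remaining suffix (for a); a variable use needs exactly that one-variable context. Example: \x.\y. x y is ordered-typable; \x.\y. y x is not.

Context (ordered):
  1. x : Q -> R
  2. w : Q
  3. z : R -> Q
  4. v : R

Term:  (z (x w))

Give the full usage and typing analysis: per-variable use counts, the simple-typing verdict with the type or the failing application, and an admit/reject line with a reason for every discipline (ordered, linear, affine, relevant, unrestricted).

counts: x=1; w=1; z=1; v=0
left-to-right use order: z, x, w
typing: well-typed — term : Q
ordered ✗ (v left unused)
linear ✗ (v left unused)
affine ✓ (at most one use each (x, w, z, v))
relevant ✗ (v left unused)
unrestricted ✓ (simply typable at Q; W, C, E all held)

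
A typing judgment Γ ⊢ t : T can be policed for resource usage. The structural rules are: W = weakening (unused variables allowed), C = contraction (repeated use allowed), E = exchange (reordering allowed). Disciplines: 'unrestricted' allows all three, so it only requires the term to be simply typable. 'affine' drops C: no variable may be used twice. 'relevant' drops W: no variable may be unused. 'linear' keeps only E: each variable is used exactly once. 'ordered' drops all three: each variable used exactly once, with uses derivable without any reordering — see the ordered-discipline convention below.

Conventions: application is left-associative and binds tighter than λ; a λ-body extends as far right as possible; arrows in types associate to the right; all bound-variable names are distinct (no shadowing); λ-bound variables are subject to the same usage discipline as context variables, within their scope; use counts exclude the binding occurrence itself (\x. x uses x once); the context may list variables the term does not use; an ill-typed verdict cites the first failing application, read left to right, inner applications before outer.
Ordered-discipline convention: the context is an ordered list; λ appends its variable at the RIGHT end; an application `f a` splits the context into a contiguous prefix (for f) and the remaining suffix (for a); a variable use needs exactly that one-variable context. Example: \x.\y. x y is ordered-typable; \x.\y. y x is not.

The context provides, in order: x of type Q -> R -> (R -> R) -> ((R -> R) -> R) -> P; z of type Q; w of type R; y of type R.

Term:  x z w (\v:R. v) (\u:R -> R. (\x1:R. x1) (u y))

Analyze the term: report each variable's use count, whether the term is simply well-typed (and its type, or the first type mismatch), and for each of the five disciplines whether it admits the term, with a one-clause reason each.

usage: x ×1, z ×1, w ×1, y ×1, v [bound] ×1, u [bound] ×1, x1 [bound] ×1
use order (left to right): x, z, w, v, x1, u, y
typing: well-typed at P
ordered: ✗ — no ordered split (uses run x, z, w, v, x1, u, y)
linear: ✓ — exactly-once usage across x, z, w, y, v, u, x1
affine: ✓ — no duplicate uses among x, z, w, y, v, u, x1
relevant: ✓ — x, z, w, y, v, u, x1: all used, weakening unneeded
unrestricted: ✓ — typability at P is all that's needed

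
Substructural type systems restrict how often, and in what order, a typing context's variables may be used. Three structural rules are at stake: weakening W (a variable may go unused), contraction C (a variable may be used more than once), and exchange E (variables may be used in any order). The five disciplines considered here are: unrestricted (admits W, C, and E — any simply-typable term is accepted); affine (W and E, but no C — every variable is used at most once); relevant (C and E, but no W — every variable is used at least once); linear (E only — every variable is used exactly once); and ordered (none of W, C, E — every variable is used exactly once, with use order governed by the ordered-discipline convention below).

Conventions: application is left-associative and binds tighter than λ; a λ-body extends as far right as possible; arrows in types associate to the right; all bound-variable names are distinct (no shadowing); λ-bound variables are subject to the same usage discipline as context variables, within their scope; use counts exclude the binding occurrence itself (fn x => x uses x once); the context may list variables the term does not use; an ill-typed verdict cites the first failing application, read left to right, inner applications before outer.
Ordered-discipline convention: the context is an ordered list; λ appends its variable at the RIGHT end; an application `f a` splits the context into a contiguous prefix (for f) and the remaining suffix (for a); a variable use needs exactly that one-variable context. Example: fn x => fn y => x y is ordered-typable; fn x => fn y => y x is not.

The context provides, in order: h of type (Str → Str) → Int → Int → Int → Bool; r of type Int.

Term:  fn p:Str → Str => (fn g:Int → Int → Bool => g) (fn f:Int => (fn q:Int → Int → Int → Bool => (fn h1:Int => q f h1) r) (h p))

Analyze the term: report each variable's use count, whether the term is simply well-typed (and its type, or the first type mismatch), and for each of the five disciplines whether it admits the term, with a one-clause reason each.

counts: h=1; r=1; p [bound]=1; g [bound]=1; f [bound]=1; q [bound]=1; h1 [bound]=1
order of uses: g, q, f, h1, r, h, p
typing: well-typed — term : (Str → Str) → Int → Int → Bool
ordered: ✗ — use order g, q, f, h1, r, h, p needs exchange
linear: ✓ — each of h, r, p, g, f, q, h1 used exactly once
affine: ✓ — none of h, r, p, g, f, q, h1 used more than once
relevant: ✓ — h, r, p, g, f, q, h1: all used, weakening unneeded
unrestricted: ✓ — simply typable at (Str → Str) → Int → Int → Bool; W, C, E all held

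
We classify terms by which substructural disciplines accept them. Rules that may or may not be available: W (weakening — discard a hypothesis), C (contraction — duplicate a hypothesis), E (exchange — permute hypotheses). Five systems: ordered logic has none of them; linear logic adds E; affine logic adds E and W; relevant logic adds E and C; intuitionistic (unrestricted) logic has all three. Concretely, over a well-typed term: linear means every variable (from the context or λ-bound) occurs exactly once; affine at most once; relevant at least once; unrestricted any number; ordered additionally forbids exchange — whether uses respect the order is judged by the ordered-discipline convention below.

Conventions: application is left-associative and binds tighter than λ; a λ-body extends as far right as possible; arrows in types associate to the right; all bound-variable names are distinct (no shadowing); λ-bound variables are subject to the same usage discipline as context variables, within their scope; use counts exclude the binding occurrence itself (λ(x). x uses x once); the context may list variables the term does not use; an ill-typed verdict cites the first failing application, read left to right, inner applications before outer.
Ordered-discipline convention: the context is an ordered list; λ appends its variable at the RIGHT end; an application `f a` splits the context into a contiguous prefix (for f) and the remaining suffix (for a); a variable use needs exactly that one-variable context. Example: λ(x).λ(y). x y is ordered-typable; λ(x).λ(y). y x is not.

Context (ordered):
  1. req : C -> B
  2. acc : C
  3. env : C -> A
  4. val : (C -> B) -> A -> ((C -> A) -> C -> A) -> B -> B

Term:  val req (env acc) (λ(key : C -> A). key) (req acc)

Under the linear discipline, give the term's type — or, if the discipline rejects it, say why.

not well-typed under linear — repeated use of req ×2, acc ×2
counts: req=2; acc=2; env=1; val=1; key [bound]=1
left-to-right use order: val, req, env, acc, key, req, acc
typing: well-typed at B
all disciplines: ordered ✗, linear ✗, affine ✗, relevant ✓, unrestricted ✓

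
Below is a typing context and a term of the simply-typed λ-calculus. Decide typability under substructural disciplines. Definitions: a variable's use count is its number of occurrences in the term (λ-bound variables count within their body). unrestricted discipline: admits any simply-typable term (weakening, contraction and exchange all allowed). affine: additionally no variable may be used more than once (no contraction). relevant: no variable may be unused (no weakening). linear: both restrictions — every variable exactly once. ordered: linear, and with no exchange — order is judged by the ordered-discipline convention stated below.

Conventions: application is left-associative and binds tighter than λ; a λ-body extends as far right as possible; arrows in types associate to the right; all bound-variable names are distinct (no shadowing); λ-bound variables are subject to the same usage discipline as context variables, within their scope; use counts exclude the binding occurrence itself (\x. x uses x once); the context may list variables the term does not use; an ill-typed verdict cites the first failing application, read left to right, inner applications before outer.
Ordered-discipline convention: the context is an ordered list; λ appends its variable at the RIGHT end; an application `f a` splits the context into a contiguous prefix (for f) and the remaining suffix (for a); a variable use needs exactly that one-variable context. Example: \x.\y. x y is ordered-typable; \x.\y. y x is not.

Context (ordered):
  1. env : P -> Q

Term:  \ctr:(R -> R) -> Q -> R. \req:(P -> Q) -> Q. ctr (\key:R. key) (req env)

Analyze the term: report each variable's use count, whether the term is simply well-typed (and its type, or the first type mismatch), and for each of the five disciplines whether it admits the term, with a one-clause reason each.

use counts: env=1, ctr (bound)=1, req (bound)=1, key (bound)=1
order of uses: ctr, key, req, env
typing: well-typed at ((R -> R) -> Q -> R) -> ((P -> Q) -> Q) -> R
ordered: ✗, no ordered split (uses run ctr, key, req, env)
linear: ✓, each of env, ctr, req, key used exactly once
affine: ✓, none of env, ctr, req, key used more than once
relevant: ✓, at least one use each (env, ctr, req, key)
unrestricted: ✓, type-checks (((R -> R) -> Q -> R) -> ((P -> Q) -> Q) -> R) and nothing is barred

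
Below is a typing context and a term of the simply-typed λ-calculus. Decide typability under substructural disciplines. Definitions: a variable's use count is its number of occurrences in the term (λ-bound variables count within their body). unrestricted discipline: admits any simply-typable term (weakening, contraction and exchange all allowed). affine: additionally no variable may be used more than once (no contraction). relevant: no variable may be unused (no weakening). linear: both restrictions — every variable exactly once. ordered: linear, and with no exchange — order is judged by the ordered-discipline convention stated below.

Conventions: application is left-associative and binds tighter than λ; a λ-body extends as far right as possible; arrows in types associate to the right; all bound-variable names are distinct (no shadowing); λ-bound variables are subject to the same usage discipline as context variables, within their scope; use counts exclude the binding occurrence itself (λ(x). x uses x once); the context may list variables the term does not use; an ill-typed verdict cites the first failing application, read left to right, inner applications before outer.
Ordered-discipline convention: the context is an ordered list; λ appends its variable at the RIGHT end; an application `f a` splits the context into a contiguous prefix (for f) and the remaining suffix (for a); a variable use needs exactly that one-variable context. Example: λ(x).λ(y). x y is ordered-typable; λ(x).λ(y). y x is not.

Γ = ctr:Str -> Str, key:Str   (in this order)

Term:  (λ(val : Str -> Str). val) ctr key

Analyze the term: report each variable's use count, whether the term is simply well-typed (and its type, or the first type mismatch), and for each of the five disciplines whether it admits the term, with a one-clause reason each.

use counts: ctr=1, key=1, val [bound]=1
uses in reading order: val, ctr, key
typing: ✓ — Str
ordered ✓ (single-use (ctr, key, val), ordered derivation ok)
linear ✓ (each of ctr, key, val used exactly once)
affine ✓ (at most one use each (ctr, key, val))
relevant ✓ (none of ctr, key, val goes unused)
unrestricted ✓ (simply typable at Str; W, C, E all held)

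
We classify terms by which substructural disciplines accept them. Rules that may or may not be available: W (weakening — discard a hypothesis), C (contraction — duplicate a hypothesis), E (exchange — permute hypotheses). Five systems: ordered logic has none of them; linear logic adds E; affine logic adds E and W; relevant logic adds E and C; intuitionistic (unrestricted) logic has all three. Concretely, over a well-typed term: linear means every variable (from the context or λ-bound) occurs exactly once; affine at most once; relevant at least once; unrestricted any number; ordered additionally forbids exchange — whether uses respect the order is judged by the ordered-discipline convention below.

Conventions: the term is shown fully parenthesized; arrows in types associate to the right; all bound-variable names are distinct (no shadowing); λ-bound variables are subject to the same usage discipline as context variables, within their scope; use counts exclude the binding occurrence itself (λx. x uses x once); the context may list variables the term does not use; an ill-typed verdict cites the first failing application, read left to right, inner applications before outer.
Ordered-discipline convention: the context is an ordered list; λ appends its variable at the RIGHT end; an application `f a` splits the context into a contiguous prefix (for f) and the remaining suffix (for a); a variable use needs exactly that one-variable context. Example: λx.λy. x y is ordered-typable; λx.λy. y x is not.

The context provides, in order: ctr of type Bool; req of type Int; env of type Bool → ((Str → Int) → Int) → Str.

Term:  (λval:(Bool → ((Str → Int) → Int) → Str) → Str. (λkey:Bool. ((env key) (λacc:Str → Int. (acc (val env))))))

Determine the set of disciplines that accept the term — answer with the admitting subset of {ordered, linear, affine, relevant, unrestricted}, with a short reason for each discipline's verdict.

admitted by: unrestricted
use counts: ctr ×0; req ×0; env ×2; val (bound) ×1; key (bound) ×1; acc (bound) ×1
use order (left to right): env, key, acc, val, env
typing: ✓ — ((Bool → ((Str → Int) → Int) → Str) → Str) → Bool → Str
ordered: ✗ — uses contraction: env ×2; needs weakening: ctr, req unused
linear: ✗ — uses contraction: env ×2; needs weakening: ctr, req unused
affine: ✗ — uses contraction: env ×2
relevant: ✗ — needs weakening: ctr, req unused
unrestricted: ✓ — well-typed at ((Bool → ((Str → Int) → Int) → Str) → Str) → Bool → Str; no restrictions here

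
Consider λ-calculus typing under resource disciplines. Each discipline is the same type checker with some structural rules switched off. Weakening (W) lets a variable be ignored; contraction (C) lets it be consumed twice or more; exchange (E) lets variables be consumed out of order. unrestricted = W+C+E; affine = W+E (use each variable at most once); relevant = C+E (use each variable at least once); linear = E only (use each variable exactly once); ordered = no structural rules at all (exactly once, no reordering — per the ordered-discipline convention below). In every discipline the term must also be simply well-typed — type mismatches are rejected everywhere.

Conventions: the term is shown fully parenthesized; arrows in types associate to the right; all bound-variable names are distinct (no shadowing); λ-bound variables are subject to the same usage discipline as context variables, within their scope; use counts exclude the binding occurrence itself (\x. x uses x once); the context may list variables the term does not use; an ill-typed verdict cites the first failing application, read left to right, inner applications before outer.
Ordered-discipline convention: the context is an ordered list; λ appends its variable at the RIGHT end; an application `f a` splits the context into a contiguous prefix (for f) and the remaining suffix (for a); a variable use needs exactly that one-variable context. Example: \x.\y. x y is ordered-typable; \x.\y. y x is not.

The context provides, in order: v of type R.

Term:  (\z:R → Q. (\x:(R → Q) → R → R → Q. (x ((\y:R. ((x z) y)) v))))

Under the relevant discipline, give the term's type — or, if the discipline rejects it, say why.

term : (R → Q) → ((R → Q) → R → R → Q) → R → R → Q
usage: v: 1×, z [bound]: 1×, x [bound]: 2×, y [bound]: 1×
left-to-right use order: x, x, z, y, v
typing: well-typed at (R → Q) → ((R → Q) → R → R → Q) → R → R → Q
per-discipline verdicts: ordered ✗, linear ✗, affine ✗, relevant ✓, unrestricted ✓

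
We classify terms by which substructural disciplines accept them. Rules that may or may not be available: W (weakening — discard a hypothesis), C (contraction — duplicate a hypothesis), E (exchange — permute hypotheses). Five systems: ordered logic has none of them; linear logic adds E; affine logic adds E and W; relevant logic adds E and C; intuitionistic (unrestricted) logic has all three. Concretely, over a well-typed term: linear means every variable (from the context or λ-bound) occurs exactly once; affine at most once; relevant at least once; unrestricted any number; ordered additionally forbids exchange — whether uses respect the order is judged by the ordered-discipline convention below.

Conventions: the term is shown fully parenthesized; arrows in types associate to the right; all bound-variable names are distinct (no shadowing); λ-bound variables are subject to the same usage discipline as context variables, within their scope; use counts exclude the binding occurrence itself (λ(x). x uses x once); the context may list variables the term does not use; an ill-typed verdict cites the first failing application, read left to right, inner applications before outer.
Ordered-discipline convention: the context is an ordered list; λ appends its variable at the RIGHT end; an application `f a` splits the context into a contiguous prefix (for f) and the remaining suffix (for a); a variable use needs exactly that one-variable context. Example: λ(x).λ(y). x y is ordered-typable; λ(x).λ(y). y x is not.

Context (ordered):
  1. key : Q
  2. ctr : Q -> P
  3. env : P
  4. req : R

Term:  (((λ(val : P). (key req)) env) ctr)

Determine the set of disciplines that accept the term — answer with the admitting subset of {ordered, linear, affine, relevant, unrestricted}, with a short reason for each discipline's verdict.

admitting disciplines: none
use counts: key: 1, ctr: 1, env: 1, req: 1, val [bound]: 0
uses in reading order: key, req, env, ctr
typing: ill-typed: non-function type Q applied to an argument
ordered: ✗ — fails simple typing
linear: ✗ — a type mismatch blocks all five
affine: ✗ — the type mismatch rejects it
relevant: ✗ — not simply typable
unrestricted: ✗ — fails simple typing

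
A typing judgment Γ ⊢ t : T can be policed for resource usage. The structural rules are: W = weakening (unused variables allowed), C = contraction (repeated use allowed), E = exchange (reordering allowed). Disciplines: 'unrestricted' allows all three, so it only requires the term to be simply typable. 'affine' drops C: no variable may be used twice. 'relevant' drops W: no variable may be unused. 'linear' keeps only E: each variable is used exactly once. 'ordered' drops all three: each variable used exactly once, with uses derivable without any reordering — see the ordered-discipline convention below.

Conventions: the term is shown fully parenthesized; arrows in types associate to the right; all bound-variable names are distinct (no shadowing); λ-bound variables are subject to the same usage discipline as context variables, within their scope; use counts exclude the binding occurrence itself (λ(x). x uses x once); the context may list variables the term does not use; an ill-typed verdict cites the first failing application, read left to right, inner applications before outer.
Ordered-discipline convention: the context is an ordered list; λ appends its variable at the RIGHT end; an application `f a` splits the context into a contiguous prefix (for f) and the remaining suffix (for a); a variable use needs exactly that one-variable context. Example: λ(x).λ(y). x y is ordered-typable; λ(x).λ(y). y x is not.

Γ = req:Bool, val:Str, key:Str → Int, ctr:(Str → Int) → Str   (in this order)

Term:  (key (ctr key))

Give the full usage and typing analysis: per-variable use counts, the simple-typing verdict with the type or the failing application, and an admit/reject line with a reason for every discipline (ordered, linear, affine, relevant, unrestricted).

counts: req ×0; val ×0; key ×2; ctr ×1
use order (left to right): key, ctr, key
typing: ✓ — Int
ordered ✗ (needs contraction — key ×2; req, val never used (weakening))
linear ✗ (needs contraction — key ×2; req, val never used (weakening))
affine ✗ (needs contraction — key ×2)
relevant ✗ (req, val never used (weakening))
unrestricted ✓ (typability at Int is all that's needed)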